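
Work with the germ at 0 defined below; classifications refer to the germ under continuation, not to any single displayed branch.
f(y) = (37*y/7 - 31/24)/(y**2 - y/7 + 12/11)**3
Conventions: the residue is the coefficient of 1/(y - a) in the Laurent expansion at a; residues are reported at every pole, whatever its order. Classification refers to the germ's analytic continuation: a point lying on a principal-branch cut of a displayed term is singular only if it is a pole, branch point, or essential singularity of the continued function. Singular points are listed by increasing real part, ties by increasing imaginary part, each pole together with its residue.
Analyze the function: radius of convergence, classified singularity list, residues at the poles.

Denominator factor (y**2 - y/7 + 12/11)^3: discriminant -2341/539, complex-conjugate roots (1/14) + ((1/154)*sqrt(25751))*i and (1/14) - ((1/154)*sqrt(25751))*i; poles of order 3, moduli (2/11)*sqrt(33) and (2/11)*sqrt(33).
The radius of convergence is the smallest modulus among the singular points: (2/11)*sqrt(33).
The factor y**2 - y/7 + 12/11 splits as (y - a)(y - a') with a = (1/14) - ((1/154)*sqrt(25751))*i, a' = (1/14) + ((1/154)*sqrt(25751))*i. At the order-3 pole a set g(y) = (y - a)^3*f(y) = [37*y/7 - 31/24] / (y - a')^3.
Order-3 pole: residue = g''(a)/2; g''((1/14) - ((1/154)*sqrt(25751))*i) = -((44615725/25658675642)*sqrt(25751))*i, so the residue is -((44615725/51317351284)*sqrt(25751))*i.
The factor y**2 - y/7 + 12/11 splits as (y - a)(y - a') with a = (1/14) + ((1/154)*sqrt(25751))*i, a' = (1/14) - ((1/154)*sqrt(25751))*i. At the order-3 pole a set g(y) = (y - a)^3*f(y) = [37*y/7 - 31/24] / (y - a')^3.
Order-3 pole: residue = g''(a)/2; g''((1/14) + ((1/154)*sqrt(25751))*i) = ((44615725/25658675642)*sqrt(25751))*i, so the residue is ((44615725/51317351284)*sqrt(25751))*i.
List the singular points by increasing real part (a conjugate pair: the negative imaginary part first).

Radius of convergence at 0: (2/11)*sqrt(33).
At (1/14) - ((1/154)*sqrt(25751))*i: a pole of order 3; residue -((44615725/51317351284)*sqrt(25751))*i.
At (1/14) + ((1/154)*sqrt(25751))*i: a pole of order 3; residue ((44615725/51317351284)*sqrt(25751))*i.


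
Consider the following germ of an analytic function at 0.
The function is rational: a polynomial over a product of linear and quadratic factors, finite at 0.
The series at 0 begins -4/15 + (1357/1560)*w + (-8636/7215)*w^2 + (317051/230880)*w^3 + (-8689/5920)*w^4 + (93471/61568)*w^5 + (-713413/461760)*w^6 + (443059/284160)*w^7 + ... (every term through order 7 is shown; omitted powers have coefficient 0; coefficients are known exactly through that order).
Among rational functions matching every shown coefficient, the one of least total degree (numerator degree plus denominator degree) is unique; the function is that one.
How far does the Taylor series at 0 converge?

No rational of total degree below 5 reproduces all 8 coefficients; solving the [2/3] Pade equations on them gives f(w) = (31*w**2/37 + 35*w/26 - 16/15)/((w + 1)*(w + 2)**2), whose expansion matches every shown term.
Denominator factor (w + 1): pole of order 1 at -1, modulus 1.
Denominator factor (w + 2)^2: pole of order 2 at -2, modulus 2.
The radius of convergence is the smallest modulus among the singular points: 1.

The radius of convergence is 1.


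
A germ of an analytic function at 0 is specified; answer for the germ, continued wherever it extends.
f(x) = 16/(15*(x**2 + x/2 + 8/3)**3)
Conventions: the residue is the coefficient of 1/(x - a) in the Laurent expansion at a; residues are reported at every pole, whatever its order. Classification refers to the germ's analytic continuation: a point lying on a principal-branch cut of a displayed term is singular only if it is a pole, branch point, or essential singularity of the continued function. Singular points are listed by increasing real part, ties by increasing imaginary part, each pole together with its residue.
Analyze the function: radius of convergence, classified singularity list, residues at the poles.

Radius of convergence at 0: (2/3)*sqrt(6).
At (-1/4) - ((5/12)*sqrt(15))*i: a pole of order 3; residue ((9216/1953125)*sqrt(15))*i.
At (-1/4) + ((5/12)*sqrt(15))*i: a pole of order 3; residue -((9216/1953125)*sqrt(15))*i.

Denominator factor (x**2 + x/2 + 8/3)^3: discriminant -125/12, complex-conjugate roots (-1/4) + ((5/12)*sqrt(15))*i and (-1/4) - ((5/12)*sqrt(15))*i; poles of order 3, moduli (2/3)*sqrt(6) and (2/3)*sqrt(6).
The radius of convergence is the smallest modulus among the singular points: (2/3)*sqrt(6).
The factor x**2 + x/2 + 8/3 splits as (x - a)(x - a') with a = (-1/4) - ((5/12)*sqrt(15))*i, a' = (-1/4) + ((5/12)*sqrt(15))*i. At the order-3 pole a set g(x) = (x - a)^3*f(x) = [16/15] / (x - a')^3.
Order-3 pole: residue = g''(a)/2; g''((-1/4) - ((5/12)*sqrt(15))*i) = ((18432/1953125)*sqrt(15))*i, so the residue is ((9216/1953125)*sqrt(15))*i.
The factor x**2 + x/2 + 8/3 splits as (x - a)(x - a') with a = (-1/4) + ((5/12)*sqrt(15))*i, a' = (-1/4) - ((5/12)*sqrt(15))*i. At the order-3 pole a set g(x) = (x - a)^3*f(x) = [16/15] / (x - a')^3.
Order-3 pole: residue = g''(a)/2; g''((-1/4) + ((5/12)*sqrt(15))*i) = -((18432/1953125)*sqrt(15))*i, so the residue is -((9216/1953125)*sqrt(15))*i.
List the singular points by increasing real part (a conjugate pair: the negative imaginary part first).


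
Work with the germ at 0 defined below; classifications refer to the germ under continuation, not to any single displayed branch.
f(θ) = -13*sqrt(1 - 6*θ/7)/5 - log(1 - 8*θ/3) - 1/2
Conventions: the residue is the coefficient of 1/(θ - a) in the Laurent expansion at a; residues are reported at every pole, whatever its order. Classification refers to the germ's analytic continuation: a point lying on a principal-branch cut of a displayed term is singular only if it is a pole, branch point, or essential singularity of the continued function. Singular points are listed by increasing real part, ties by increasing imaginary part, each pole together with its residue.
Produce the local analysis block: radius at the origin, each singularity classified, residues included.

Branch term (-1)*log(1 - θ/(3/8)): its argument vanishes at θ = 3/8, a logarithmic branch point, modulus 3/8.
Branch term (-13/5)*sqrt(1 - θ/(7/6)): its argument vanishes at θ = 7/6, a square-root branch point, modulus 7/6.
The radius of convergence is the smallest modulus among the singular points: 3/8.
List the singular points by increasing real part (a conjugate pair: the negative imaginary part first).

Radius of convergence at 0: 3/8.
At 3/8: a logarithmic branch point.
At 7/6: an algebraic (square-root) branch point.


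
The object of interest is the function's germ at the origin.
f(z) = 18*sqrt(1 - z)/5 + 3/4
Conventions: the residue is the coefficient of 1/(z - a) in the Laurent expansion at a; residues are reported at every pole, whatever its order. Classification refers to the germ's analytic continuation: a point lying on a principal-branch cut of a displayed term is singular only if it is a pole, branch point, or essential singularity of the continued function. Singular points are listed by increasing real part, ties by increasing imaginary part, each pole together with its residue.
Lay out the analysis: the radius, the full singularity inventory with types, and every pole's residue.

Branch term (18/5)*sqrt(1 - z/(1)): its argument vanishes at z = 1, a square-root branch point, modulus 1.
The radius of convergence is the smallest modulus among the singular points: 1.

Radius of convergence at 0: 1.
At 1: an algebraic (square-root) branch point.


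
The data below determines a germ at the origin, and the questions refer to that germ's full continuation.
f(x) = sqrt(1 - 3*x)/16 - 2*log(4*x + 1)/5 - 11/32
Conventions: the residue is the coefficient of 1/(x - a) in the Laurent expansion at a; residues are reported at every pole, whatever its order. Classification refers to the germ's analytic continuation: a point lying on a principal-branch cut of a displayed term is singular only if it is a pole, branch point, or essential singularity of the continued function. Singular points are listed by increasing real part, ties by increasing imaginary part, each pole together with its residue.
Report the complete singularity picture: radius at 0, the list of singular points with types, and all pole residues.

Radius of convergence at 0: 1/4.
At -1/4: a logarithmic branch point.
At 1/3: an algebraic (square-root) branch point.

Branch term (-2/5)*log(1 - x/(-1/4)): its argument vanishes at x = -1/4, a logarithmic branch point, modulus 1/4.
Branch term (1/16)*sqrt(1 - x/(1/3)): its argument vanishes at x = 1/3, a square-root branch point, modulus 1/3.
The radius of convergence is the smallest modulus among the singular points: 1/4.
List the singular points by increasing real part (a conjugate pair: the negative imaginary part first).


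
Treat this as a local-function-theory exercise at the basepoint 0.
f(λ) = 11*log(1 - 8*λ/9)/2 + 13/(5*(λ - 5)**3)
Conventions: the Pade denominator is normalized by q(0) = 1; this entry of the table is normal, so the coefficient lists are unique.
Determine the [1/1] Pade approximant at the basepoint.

Taylor coefficients needed (expand at 0): a_0 = -13/625, a_1 = -137851/28125, a_2 = -2756318/1265625.
Write the denominator as Q(λ) = 1 + q1*λ. Requiring Q*f - P = O(λ^3) with deg P <= 1 kills the coefficients of λ^2..λ^2 in Q*f:
  λ^2: a_2 + q1*a_1 = 0, i.e. -2756318/1265625 + (-137851/28125)*q1 = 0.
Solving this linear system: q1 = -2756318/6203295.
The numerator is Q*f truncated at degree 1: P0 = a_0 = -13/625; P1 = a_1 + q1*a_0 = -18967066067/3877059375.

The Pade approximant has numerator coefficients [-13/625, -18967066067/3877059375]; denominator coefficients [1, -2756318/6203295].


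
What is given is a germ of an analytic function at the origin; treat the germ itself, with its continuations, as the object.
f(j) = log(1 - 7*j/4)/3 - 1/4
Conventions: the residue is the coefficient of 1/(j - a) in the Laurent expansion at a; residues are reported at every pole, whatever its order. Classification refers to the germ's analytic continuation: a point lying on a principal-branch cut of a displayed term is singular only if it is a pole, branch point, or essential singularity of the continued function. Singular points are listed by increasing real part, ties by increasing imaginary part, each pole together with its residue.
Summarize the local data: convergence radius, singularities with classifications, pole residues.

Radius of convergence at 0: 4/7.
At 4/7: a logarithmic branch point.

Branch term (1/3)*log(1 - j/(4/7)): its argument vanishes at j = 4/7, a logarithmic branch point, modulus 4/7.
The radius of convergence is the smallest modulus among the singular points: 4/7.


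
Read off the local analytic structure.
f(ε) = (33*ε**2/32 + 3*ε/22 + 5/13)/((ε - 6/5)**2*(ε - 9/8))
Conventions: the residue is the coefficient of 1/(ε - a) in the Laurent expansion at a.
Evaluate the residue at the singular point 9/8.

At the order-1 pole 9/8 set g(ε) = (ε - (9/8))*f(ε) = (33*ε**2/32 + 3*ε/22 + 5/13)/(ε - 6/5)**2.
Simple pole: residue = g(a) at a = 9/8, which is 13495175/41184.

The residue is 13495175/41184.


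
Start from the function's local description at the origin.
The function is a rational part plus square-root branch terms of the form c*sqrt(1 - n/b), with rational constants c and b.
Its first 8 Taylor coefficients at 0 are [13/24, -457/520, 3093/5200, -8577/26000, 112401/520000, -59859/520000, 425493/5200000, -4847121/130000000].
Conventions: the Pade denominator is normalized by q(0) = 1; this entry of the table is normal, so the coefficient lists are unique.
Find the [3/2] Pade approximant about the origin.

Taylor coefficients needed (read off): a_0 = 13/24, a_1 = -457/520, a_2 = 3093/5200, a_3 = -8577/26000, a_4 = 112401/520000, a_5 = -59859/520000.
Write the denominator as Q(n) = 1 + q1*n + q2*n^2. Requiring Q*f - P = O(n^6) with deg P <= 3 kills the coefficients of n^4..n^5 in Q*f:
  n^4: a_4 + q1*a_3 + q2*a_2 = 0, i.e. 112401/520000 + (-8577/26000)*q1 + (3093/5200)*q2 = 0.
  n^5: a_5 + q1*a_4 + q2*a_3 = 0, i.e. -59859/520000 + (112401/520000)*q1 + (-8577/26000)*q2 = 0.
Solving this linear system: q1 = -12138/84515, q2 = -748899/1690300.
The numerator is Q*f truncated at degree 3: P0 = a_0 = 13/24; P1 = a_1 + q1*a_0 = -1681689/1757912; P2 = a_2 + q1*a_1 + q2*a_0 = 16912449/35158240; P3 = a_3 + q1*a_2 + q2*a_1 = -1753299/67612000.

The Pade approximant has numerator coefficients [13/24, -1681689/1757912, 16912449/35158240, -1753299/67612000]; denominator coefficients [1, -12138/84515, -748899/1690300].


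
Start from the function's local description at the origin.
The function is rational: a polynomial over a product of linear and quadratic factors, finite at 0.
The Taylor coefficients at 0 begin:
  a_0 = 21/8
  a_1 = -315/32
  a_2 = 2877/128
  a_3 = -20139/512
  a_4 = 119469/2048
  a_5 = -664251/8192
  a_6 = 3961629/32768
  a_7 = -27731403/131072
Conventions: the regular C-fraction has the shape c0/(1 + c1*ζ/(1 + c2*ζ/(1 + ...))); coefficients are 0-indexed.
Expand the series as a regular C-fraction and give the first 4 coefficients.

Taylor coefficients (read off): a_0 = 21/8, a_1 = -315/32, a_2 = 2877/128, a_3 = -20139/512.
c0 = a_0 = 21/8. Peel one level at a time: if S = 1 + c*ζ/S' with S'(0) = 1, then c is the ζ-coefficient of S and S' = c*ζ/(S - 1).
S_1 = c0/f = 1 + (15/4)*ζ + (11/2)*ζ^2 + ...; c1 = 15/4.
S_2 = c1*ζ/(S_1 - 1) = 1 + (-22/15)*ζ + (274/225)*ζ^2 + ...; c2 = -22/15.
S_3 = c2*ζ/(S_2 - 1) = 1 + (137/165)*ζ + ...; c3 = 137/165.

The regular C-fraction coefficients are [21/8, 15/4, -22/15, 137/165].


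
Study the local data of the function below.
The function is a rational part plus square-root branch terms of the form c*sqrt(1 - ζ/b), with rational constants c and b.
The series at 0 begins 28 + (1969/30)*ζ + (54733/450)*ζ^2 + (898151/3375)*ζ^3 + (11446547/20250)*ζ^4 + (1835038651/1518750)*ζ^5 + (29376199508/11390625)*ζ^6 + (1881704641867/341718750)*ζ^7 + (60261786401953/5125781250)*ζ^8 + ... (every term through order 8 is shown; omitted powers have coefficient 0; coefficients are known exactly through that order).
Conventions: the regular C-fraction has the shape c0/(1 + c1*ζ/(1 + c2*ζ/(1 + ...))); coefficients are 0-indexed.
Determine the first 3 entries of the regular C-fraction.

The regular C-fraction coefficients are [28, -1969/840, 811913/1653960].

Taylor coefficients (read off): a_0 = 28, a_1 = 1969/30, a_2 = 54733/450.
c0 = a_0 = 28. Peel one level at a time: if S = 1 + c*ζ/S' with S'(0) = 1, then c is the ζ-coefficient of S and S' = c*ζ/(S - 1).
S_1 = c0/f = 1 + (-1969/840)*ζ + (811913/705600)*ζ^2 + ...; c1 = -1969/840.
S_2 = c1*ζ/(S_1 - 1) = 1 + (811913/1653960)*ζ + ...; c2 = 811913/1653960.


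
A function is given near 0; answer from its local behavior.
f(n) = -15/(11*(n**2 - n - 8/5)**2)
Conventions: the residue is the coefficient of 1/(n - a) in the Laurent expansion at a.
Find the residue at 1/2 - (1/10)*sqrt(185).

The residue is -(150/15059)*sqrt(185).

The factor n**2 - n - 8/5 splits as (n - a)(n - a') with a = 1/2 - (1/10)*sqrt(185), a' = 1/2 + (1/10)*sqrt(185). At the order-2 pole a set g(n) = (n - a)^2*f(n) = [-15/11] / (n - a')^2.
Order-2 pole: residue = g'(a); g'(1/2 - (1/10)*sqrt(185)) = -(150/15059)*sqrt(185), so the residue is -(150/15059)*sqrt(185).


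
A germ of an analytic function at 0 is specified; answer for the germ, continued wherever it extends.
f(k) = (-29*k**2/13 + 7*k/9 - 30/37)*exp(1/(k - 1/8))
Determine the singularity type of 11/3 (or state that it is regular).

There is no denominator, hence no pole anywhere.
The essential point of exp(1/(k - (1/8))) is 1/8, not 11/3.
So the germ continues analytically to 11/3.

The point is a regular point.


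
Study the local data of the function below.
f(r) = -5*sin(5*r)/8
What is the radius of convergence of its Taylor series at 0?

The radius of convergence is infinite.

The factor sin(5*r) is entire and contributes no finite singular point.
The polynomial part has no poles.
No finite singular points: the Taylor series at 0 converges everywhere.


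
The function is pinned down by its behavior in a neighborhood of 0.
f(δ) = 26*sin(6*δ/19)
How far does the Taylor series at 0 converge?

The factor -sin(6*δ/19) is entire and contributes no finite singular point.
The polynomial part has no poles.
No finite singular points: the Taylor series at 0 converges everywhere.

The radius of convergence is infinite.


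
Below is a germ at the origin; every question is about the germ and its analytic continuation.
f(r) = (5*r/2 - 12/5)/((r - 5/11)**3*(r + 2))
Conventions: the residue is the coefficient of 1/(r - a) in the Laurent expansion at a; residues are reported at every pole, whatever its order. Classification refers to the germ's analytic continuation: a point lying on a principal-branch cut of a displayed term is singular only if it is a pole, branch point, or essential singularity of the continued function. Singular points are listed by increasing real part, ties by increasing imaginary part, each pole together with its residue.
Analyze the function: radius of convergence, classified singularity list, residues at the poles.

Denominator factor (r + 2): pole of order 1 at -2, modulus 2.
Denominator factor (r - 5/11)^3: pole of order 3 at 5/11, modulus 5/11.
The radius of convergence is the smallest modulus among the singular points: 5/11.
At the order-1 pole -2 set g(r) = (r - (-2))*f(r) = (5*r/2 - 12/5)/(r - 5/11)**3.
Simple pole: residue = g(a) at a = -2, which is 49247/98415.
At the order-3 pole 5/11 set g(r) = (r - (5/11))^3*f(r) = (5*r/2 - 12/5)/(r + 2).
Order-3 pole: residue = g''(a)/2; g''(5/11) = -98494/98415, so the residue is -49247/98415.
List the singular points by increasing real part (a conjugate pair: the negative imaginary part first).

Radius of convergence at 0: 5/11.
At -2: a pole of order 1; residue 49247/98415.
At 5/11: a pole of order 3; residue -49247/98415.


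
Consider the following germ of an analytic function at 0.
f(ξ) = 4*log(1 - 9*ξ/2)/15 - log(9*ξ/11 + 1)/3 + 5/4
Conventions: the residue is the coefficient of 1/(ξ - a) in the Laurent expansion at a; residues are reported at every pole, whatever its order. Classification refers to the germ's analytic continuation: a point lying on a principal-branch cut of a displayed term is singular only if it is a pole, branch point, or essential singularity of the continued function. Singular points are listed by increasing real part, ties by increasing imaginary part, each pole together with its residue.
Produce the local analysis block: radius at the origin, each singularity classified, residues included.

Branch term (-1/3)*log(1 - ξ/(-11/9)): its argument vanishes at ξ = -11/9, a logarithmic branch point, modulus 11/9.
Branch term (4/15)*log(1 - ξ/(2/9)): its argument vanishes at ξ = 2/9, a logarithmic branch point, modulus 2/9.
The radius of convergence is the smallest modulus among the singular points: 2/9.
List the singular points by increasing real part (a conjugate pair: the negative imaginary part first).

Radius of convergence at 0: 2/9.
At -11/9: a logarithmic branch point.
At 2/9: a logarithmic branch point.


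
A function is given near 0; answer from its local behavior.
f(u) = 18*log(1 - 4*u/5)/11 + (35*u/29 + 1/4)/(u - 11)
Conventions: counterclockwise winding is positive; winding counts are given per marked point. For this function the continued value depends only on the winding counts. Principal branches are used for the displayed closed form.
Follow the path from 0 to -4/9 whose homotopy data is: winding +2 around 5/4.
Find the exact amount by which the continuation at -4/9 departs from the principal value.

Continued minus principal equals (72/11)*pi*i.

The rational part is single-valued and drops out of the difference; each branch term changes only by its own monodromy.
(18/11)*log(1 - u/(5/4)): each positive loop around 5/4 adds 2*pi*i to the log, so winding +2 contributes (18/11)*(2)*2*pi*i = (72/11)*pi*i.
Summing the contributions at u = -4/9 gives (72/11)*pi*i.


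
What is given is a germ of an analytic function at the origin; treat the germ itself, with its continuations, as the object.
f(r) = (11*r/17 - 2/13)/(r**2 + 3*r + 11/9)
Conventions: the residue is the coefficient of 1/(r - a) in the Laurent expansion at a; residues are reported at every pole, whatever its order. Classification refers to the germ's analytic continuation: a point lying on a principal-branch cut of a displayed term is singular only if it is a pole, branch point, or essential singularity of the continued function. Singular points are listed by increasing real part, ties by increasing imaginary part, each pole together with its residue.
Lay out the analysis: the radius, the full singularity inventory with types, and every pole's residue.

Radius of convergence at 0: 3/2 - (1/6)*sqrt(37).
At -3/2 - (1/6)*sqrt(37): a pole of order 1; residue 11/34 + (1491/16354)*sqrt(37).
At -3/2 + (1/6)*sqrt(37): a pole of order 1; residue 11/34 - (1491/16354)*sqrt(37).

Denominator factor (r**2 + 3*r + 11/9): discriminant 37/9, real irrational roots -3/2 + (1/6)*sqrt(37) and -3/2 - (1/6)*sqrt(37); poles of order 1, moduli 3/2 - (1/6)*sqrt(37) and 3/2 + (1/6)*sqrt(37).
The radius of convergence is the smallest modulus among the singular points: 3/2 - (1/6)*sqrt(37).
The factor r**2 + 3*r + 11/9 splits as (r - a)(r - a') with a = -3/2 - (1/6)*sqrt(37), a' = -3/2 + (1/6)*sqrt(37). At the order-1 pole a set g(r) = (r - a)*f(r) = [11*r/17 - 2/13] / (r - a').
Simple pole: residue = g(a) at a = -3/2 - (1/6)*sqrt(37), which is 11/34 + (1491/16354)*sqrt(37).
The factor r**2 + 3*r + 11/9 splits as (r - a)(r - a') with a = -3/2 + (1/6)*sqrt(37), a' = -3/2 - (1/6)*sqrt(37). At the order-1 pole a set g(r) = (r - a)*f(r) = [11*r/17 - 2/13] / (r - a').
Simple pole: residue = g(a) at a = -3/2 + (1/6)*sqrt(37), which is 11/34 - (1491/16354)*sqrt(37).
List the singular points by increasing real part (a conjugate pair: the negative imaginary part first).


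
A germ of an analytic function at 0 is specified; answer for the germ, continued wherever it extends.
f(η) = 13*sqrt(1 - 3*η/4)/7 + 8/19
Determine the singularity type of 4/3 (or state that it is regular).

The point is an algebraic (square-root) branch point.

The term (13/7)*sqrt(1 - η/(4/3)) has argument 1 - 4/3/(4/3) = 0 at 4/3: a square-root (algebraic, two-sheeted) branch point; the remaining terms are analytic or single-valued there.


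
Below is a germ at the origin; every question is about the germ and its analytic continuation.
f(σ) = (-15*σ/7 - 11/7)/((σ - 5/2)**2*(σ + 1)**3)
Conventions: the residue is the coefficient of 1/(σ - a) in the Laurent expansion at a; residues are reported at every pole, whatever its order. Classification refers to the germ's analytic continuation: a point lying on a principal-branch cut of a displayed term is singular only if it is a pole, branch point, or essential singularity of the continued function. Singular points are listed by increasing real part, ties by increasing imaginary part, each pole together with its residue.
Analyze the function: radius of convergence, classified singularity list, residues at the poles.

Radius of convergence at 0: 1.
At -1: a pole of order 3; residue -1488/16807.
At 5/2: a pole of order 2; residue 1488/16807.

Denominator factor (σ + 1)^3: pole of order 3 at -1, modulus 1.
Denominator factor (σ - 5/2)^2: pole of order 2 at 5/2, modulus 5/2.
The radius of convergence is the smallest modulus among the singular points: 1.
At the order-3 pole -1 set g(σ) = (σ - (-1))^3*f(σ) = (-15*σ/7 - 11/7)/(σ - 5/2)**2.
Order-3 pole: residue = g''(a)/2; g''(-1) = -2976/16807, so the residue is -1488/16807.
At the order-2 pole 5/2 set g(σ) = (σ - (5/2))^2*f(σ) = (-15*σ/7 - 11/7)/(σ + 1)**3.
Order-2 pole: residue = g'(a); g'(5/2) = 1488/16807, so the residue is 1488/16807.
List the singular points by increasing real part (a conjugate pair: the negative imaginary part first).


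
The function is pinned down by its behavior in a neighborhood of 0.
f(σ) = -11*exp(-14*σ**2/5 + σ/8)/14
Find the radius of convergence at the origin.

The factor exp(-14*σ**2/5 + σ/8) is entire and contributes no finite singular point.
The polynomial part has no poles.
No finite singular points: the Taylor series at 0 converges everywhere.

The radius of convergence is infinite.


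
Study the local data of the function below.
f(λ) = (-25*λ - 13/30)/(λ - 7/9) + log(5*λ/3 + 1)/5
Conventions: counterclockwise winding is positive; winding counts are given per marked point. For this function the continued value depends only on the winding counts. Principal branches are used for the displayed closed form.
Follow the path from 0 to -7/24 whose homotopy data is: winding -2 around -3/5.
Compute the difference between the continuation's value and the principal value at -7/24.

The rational part is single-valued and drops out of the difference; each branch term changes only by its own monodromy.
(1/5)*log(1 - λ/(-3/5)): each positive loop around -3/5 adds 2*pi*i to the log, so winding -2 contributes (1/5)*(-2)*2*pi*i = -(4/5)*pi*i.
Summing the contributions at λ = -7/24 gives -(4/5)*pi*i.

Continued minus principal equals -(4/5)*pi*i.


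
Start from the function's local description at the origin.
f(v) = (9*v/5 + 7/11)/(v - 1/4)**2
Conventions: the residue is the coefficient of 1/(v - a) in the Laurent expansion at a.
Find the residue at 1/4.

At the order-2 pole 1/4 set g(v) = (v - (1/4))^2*f(v) = 9*v/5 + 7/11.
Order-2 pole: residue = g'(a); g'(1/4) = 9/5, so the residue is 9/5.

The residue is 9/5.


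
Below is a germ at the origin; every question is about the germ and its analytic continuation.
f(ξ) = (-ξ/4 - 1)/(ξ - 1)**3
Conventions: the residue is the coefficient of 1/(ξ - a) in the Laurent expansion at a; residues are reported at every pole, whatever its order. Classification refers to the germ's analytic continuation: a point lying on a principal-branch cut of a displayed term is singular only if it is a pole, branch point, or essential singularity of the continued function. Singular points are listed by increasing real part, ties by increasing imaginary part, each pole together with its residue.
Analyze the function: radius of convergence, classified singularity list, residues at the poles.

Radius of convergence at 0: 1.
At 1: a pole of order 3; residue 0.

Denominator factor (ξ - 1)^3: pole of order 3 at 1, modulus 1.
The radius of convergence is the smallest modulus among the singular points: 1.
At the order-3 pole 1 set g(ξ) = (ξ - (1))^3*f(ξ) = -ξ/4 - 1.
Order-3 pole: residue = g''(a)/2; g''(1) = 0, so the residue is 0.


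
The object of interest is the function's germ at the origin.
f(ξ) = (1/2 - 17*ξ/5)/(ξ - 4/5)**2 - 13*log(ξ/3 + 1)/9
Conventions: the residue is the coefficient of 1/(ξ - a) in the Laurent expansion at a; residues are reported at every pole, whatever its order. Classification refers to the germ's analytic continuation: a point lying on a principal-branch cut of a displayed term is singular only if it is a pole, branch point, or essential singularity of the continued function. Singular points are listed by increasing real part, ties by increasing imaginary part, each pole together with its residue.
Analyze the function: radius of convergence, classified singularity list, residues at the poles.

Radius of convergence at 0: 4/5.
At -3: a logarithmic branch point.
At 4/5: a pole of order 2; residue -17/5.

Denominator factor (ξ - 4/5)^2: pole of order 2 at 4/5, modulus 4/5.
Branch term (-13/9)*log(1 - ξ/(-3)): its argument vanishes at ξ = -3, a logarithmic branch point, modulus 3.
The radius of convergence is the smallest modulus among the singular points: 4/5.
The branch term is analytic at 4/5 and contributes nothing to the residue; only the rational part matters.
At the order-2 pole 4/5 set g(ξ) = (ξ - (4/5))^2*(rational part) = 1/2 - 17*ξ/5.
Order-2 pole: residue = g'(a); g'(4/5) = -17/5, so the residue is -17/5.
List the singular points by increasing real part (a conjugate pair: the negative imaginary part first).


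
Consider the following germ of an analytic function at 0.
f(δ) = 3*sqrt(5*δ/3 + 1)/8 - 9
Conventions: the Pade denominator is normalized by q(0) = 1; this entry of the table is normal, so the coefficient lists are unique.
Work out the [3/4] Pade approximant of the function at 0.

The Pade approximant has numerator coefficients [-69/8, -5895/272, -16525/1088, -5625/2176]; denominator coefficients [1, 130/51, 125/68, 625/1836, 625/176256].

Taylor coefficients needed (expand at 0): a_0 = -69/8, a_1 = 5/16, a_2 = -25/192, a_3 = 125/1152, a_4 = -3125/27648, a_5 = 21875/165888, a_6 = -109375/663552, a_7 = 859375/3981312.
Write the denominator as Q(δ) = 1 + q1*δ + q2*δ^2 + q3*δ^3 + q4*δ^4. Requiring Q*f - P = O(δ^8) with deg P <= 3 kills the coefficients of δ^4..δ^7 in Q*f:
  δ^4: a_4 + q1*a_3 + q2*a_2 + q3*a_1 + q4*a_0 = 0, i.e. -3125/27648 + (125/1152)*q1 + (-25/192)*q2 + (5/16)*q3 + (-69/8)*q4 = 0.
  δ^5: a_5 + q1*a_4 + q2*a_3 + q3*a_2 + q4*a_1 = 0, i.e. 21875/165888 + (-3125/27648)*q1 + (125/1152)*q2 + (-25/192)*q3 + (5/16)*q4 = 0.
  δ^6: a_6 + q1*a_5 + q2*a_4 + q3*a_3 + q4*a_2 = 0, i.e. -109375/663552 + (21875/165888)*q1 + (-3125/27648)*q2 + (125/1152)*q3 + (-25/192)*q4 = 0.
  δ^7: a_7 + q1*a_6 + q2*a_5 + q3*a_4 + q4*a_3 = 0, i.e. 859375/3981312 + (-109375/663552)*q1 + (21875/165888)*q2 + (-3125/27648)*q3 + (125/1152)*q4 = 0.
Solving this linear system: q1 = 130/51, q2 = 125/68, q3 = 625/1836, q4 = 625/176256.
The numerator is Q*f truncated at degree 3: P0 = a_0 = -69/8; P1 = a_1 + q1*a_0 = -5895/272; P2 = a_2 + q1*a_1 + q2*a_0 = -16525/1088; P3 = a_3 + q1*a_2 + q2*a_1 + q3*a_0 = -5625/2176.


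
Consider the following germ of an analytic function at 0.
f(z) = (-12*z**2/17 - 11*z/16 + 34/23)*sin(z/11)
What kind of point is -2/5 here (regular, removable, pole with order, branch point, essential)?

There is no denominator, hence no pole anywhere.
The factor sin(z/11) is entire.
So the germ continues analytically to -2/5.

The point is a regular point.


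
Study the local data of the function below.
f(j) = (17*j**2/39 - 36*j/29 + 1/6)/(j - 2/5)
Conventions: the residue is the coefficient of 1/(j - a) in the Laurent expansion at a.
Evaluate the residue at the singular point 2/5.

At the order-1 pole 2/5 set g(j) = (j - (2/5))*f(j) = 17*j**2/39 - 36*j/29 + 1/6.
Simple pole: residue = g(a) at a = 2/5, which is -14711/56550.

The residue is -14711/56550.


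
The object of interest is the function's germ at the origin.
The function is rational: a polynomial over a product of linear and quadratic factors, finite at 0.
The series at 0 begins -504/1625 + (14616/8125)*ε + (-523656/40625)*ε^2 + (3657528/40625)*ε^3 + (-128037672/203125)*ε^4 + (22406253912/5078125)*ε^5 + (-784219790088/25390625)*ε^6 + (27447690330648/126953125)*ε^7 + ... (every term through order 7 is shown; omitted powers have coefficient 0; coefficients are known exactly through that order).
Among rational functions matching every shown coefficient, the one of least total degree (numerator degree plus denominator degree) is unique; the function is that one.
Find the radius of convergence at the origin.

No rational of total degree below 4 reproduces all 8 coefficients; solving the [0/4] Pade equations on them gives f(ε) = 9/(13*(ε - 5/2)**3*(ε + 1/7)), whose expansion matches every shown term.
Denominator factor (ε - 5/2)^3: pole of order 3 at 5/2, modulus 5/2.
Denominator factor (ε + 1/7): pole of order 1 at -1/7, modulus 1/7.
The radius of convergence is the smallest modulus among the singular points: 1/7.

The radius of convergence is 1/7.


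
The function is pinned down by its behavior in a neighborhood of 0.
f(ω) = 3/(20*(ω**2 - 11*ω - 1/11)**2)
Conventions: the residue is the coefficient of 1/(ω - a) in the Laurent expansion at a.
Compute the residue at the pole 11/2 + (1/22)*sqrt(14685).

The factor ω**2 - 11*ω - 1/11 splits as (ω - a)(ω - a') with a = 11/2 + (1/22)*sqrt(14685), a' = 11/2 - (1/22)*sqrt(14685). At the order-2 pole a set g(ω) = (ω - a)^2*f(ω) = [3/20] / (ω - a')^2.
Order-2 pole: residue = g'(a); g'(11/2 + (1/22)*sqrt(14685)) = -(11/5940750)*sqrt(14685), so the residue is -(11/5940750)*sqrt(14685).

The residue is -(11/5940750)*sqrt(14685).


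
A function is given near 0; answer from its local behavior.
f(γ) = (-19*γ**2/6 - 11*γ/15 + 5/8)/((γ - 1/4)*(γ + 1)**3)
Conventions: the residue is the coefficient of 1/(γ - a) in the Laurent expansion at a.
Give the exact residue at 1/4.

The residue is 78/625.

At the order-1 pole 1/4 set g(γ) = (γ - (1/4))*f(γ) = (-19*γ**2/6 - 11*γ/15 + 5/8)/(γ + 1)**3.
Simple pole: residue = g(a) at a = 1/4, which is 78/625.


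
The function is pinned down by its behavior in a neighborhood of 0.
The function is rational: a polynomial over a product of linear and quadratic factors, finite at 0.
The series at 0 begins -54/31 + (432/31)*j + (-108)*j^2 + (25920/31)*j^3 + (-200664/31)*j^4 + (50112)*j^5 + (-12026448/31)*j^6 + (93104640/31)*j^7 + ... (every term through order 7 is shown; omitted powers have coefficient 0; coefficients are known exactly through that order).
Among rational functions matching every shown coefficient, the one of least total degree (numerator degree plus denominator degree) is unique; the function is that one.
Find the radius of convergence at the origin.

No rational of total degree below 2 reproduces all 8 coefficients; solving the [0/2] Pade equations on them gives f(j) = -27/(31*(j**2 + 4*j + 1/2)), whose expansion matches every shown term.
Denominator factor (j**2 + 4*j + 1/2): discriminant 14, real irrational roots -2 + (1/2)*sqrt(14) and -2 - (1/2)*sqrt(14); poles of order 1, moduli 2 - (1/2)*sqrt(14) and 2 + (1/2)*sqrt(14).
The radius of convergence is the smallest modulus among the singular points: 2 - (1/2)*sqrt(14).

The radius of convergence is 2 - (1/2)*sqrt(14).


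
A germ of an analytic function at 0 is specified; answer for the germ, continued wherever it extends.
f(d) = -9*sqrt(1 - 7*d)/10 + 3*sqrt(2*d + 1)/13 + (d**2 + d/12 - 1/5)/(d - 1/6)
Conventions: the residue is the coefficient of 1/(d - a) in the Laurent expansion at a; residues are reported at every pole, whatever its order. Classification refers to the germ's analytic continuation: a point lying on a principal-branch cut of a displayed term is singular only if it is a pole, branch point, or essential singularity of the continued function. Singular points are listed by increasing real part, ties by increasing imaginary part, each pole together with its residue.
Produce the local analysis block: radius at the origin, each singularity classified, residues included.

Radius of convergence at 0: 1/7.
At -1/2: an algebraic (square-root) branch point.
At 1/7: an algebraic (square-root) branch point.
At 1/6: a pole of order 1; residue -19/120.

Denominator factor (d - 1/6): pole of order 1 at 1/6, modulus 1/6.
Branch term (3/13)*sqrt(1 - d/(-1/2)): its argument vanishes at d = -1/2, a square-root branch point, modulus 1/2.
Branch term (-9/10)*sqrt(1 - d/(1/7)): its argument vanishes at d = 1/7, a square-root branch point, modulus 1/7.
The radius of convergence is the smallest modulus among the singular points: 1/7.
The branch terms are analytic at 1/6 and contribute nothing to the residue; only the rational part matters.
At the order-1 pole 1/6 set g(d) = (d - (1/6))*(rational part) = d**2 + d/12 - 1/5.
Simple pole: residue = g(a) at a = 1/6, which is -19/120.
List the singular points by increasing real part (a conjugate pair: the negative imaginary part first).


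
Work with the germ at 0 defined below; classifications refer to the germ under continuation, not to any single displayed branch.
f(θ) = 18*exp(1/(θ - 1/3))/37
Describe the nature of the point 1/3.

The point is an essential singularity.

The exponent 1/(θ - (1/3)) has a pole at 1/3, so exp(1/(θ - (1/3))) takes every nonzero value near it: an essential singularity (not a pole of any order).


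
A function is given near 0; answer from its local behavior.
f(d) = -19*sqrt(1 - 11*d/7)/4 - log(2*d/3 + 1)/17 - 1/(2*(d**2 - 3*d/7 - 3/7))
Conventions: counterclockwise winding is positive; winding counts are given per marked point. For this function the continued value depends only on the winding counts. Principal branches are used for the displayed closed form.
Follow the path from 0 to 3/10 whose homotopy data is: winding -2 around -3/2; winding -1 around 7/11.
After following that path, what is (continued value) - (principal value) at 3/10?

The rational part is single-valued and drops out of the difference; each branch term changes only by its own monodromy.
(-19/4)*sqrt(1 - d/(7/11)): winding -1 is odd, the square root flips sign, contributing -2*(-19/4)*sqrt(1 - (3/10)/(7/11)) = -2*(-19/4)*sqrt(37/70) = (19/140)*sqrt(2590).
(-1/17)*log(1 - d/(-3/2)): each positive loop around -3/2 adds 2*pi*i to the log, so winding -2 contributes (-1/17)*(-2)*2*pi*i = (4/17)*pi*i.
Summing the contributions at d = 3/10 gives ((19/140)*sqrt(2590)) + ((4/17)*pi)*i.

Continued minus principal equals ((19/140)*sqrt(2590)) + ((4/17)*pi)*i.


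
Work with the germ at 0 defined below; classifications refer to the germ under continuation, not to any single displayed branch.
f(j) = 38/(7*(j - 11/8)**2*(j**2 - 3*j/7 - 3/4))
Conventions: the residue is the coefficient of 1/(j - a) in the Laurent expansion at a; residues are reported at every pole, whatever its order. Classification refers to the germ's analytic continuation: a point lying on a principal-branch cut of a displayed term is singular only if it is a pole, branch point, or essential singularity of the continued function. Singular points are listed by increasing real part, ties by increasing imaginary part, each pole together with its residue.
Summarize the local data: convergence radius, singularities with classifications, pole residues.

Radius of convergence at 0: -3/14 + (1/7)*sqrt(39).
At 3/14 - (1/7)*sqrt(39): a pole of order 1; residue 5120/247 - (33088/9633)*sqrt(39).
At 3/14 + (1/7)*sqrt(39): a pole of order 1; residue 5120/247 + (33088/9633)*sqrt(39).
At 11/8: a pole of order 2; residue -10240/247.

Denominator factor (j - 11/8)^2: pole of order 2 at 11/8, modulus 11/8.
Denominator factor (j**2 - 3*j/7 - 3/4): discriminant 156/49, real irrational roots 3/14 + (1/7)*sqrt(39) and 3/14 - (1/7)*sqrt(39); poles of order 1, moduli 3/14 + (1/7)*sqrt(39) and -3/14 + (1/7)*sqrt(39).
The radius of convergence is the smallest modulus among the singular points: -3/14 + (1/7)*sqrt(39).
The factor j**2 - 3*j/7 - 3/4 splits as (j - a)(j - a') with a = 3/14 - (1/7)*sqrt(39), a' = 3/14 + (1/7)*sqrt(39). At the order-1 pole a set g(j) = (j - a)*f(j) = [38/(7*(j - 11/8)**2)] / (j - a').
Simple pole: residue = g(a) at a = 3/14 - (1/7)*sqrt(39), which is 5120/247 - (33088/9633)*sqrt(39).
The factor j**2 - 3*j/7 - 3/4 splits as (j - a)(j - a') with a = 3/14 + (1/7)*sqrt(39), a' = 3/14 - (1/7)*sqrt(39). At the order-1 pole a set g(j) = (j - a)*f(j) = [38/(7*(j - 11/8)**2)] / (j - a').
Simple pole: residue = g(a) at a = 3/14 + (1/7)*sqrt(39), which is 5120/247 + (33088/9633)*sqrt(39).
At the order-2 pole 11/8 set g(j) = (j - (11/8))^2*f(j) = 38/(7*(j**2 - 3*j/7 - 3/4)).
Order-2 pole: residue = g'(a); g'(11/8) = -10240/247, so the residue is -10240/247.
List the singular points by increasing real part (a conjugate pair: the negative imaginary part first).


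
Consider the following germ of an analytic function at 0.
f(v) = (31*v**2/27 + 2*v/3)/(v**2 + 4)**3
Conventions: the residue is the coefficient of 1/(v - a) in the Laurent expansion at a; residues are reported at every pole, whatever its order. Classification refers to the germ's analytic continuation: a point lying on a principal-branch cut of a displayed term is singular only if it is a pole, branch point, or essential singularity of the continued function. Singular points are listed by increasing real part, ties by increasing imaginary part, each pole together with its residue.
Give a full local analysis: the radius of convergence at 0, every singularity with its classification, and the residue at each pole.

Radius of convergence at 0: 2.
At -(2)*i: a pole of order 3; residue (31/3456)*i.
At (2)*i: a pole of order 3; residue -(31/3456)*i.

Denominator factor (v**2 + 4)^3: discriminant -16, complex-conjugate roots (2)*i and -(2)*i; poles of order 3, moduli 2 and 2.
The radius of convergence is the smallest modulus among the singular points: 2.
The factor v**2 + 4 splits as (v - a)(v - a') with a = -(2)*i, a' = (2)*i. At the order-3 pole a set g(v) = (v - a)^3*f(v) = [31*v**2/27 + 2*v/3] / (v - a')^3.
Order-3 pole: residue = g''(a)/2; g''(-(2)*i) = (31/1728)*i, so the residue is (31/3456)*i.
The factor v**2 + 4 splits as (v - a)(v - a') with a = (2)*i, a' = -(2)*i. At the order-3 pole a set g(v) = (v - a)^3*f(v) = [31*v**2/27 + 2*v/3] / (v - a')^3.
Order-3 pole: residue = g''(a)/2; g''((2)*i) = -(31/1728)*i, so the residue is -(31/3456)*i.
List the singular points by increasing real part (a conjugate pair: the negative imaginary part first).
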